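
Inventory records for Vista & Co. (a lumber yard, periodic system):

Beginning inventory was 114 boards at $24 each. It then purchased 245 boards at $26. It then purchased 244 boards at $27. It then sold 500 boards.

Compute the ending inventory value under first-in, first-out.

Sale 1 (500) [FIFO — oldest first]: 114 @ $24 + 245 @ $26 + 141 @ $27 = $12,913
Ending inventory: 103 @ $27 = $2,781

Ending inventory = $2,781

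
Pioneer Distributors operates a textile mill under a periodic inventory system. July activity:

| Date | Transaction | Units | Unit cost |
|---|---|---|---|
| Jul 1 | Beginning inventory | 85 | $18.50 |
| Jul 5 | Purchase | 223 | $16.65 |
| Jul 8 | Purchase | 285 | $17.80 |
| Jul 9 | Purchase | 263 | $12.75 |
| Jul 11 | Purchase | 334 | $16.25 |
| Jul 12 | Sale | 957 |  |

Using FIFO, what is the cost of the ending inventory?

Jul 12, 957 sold [FIFO — oldest first]: 85 @ $18.50 + 223 @ $16.65 + 285 @ $17.80 + 263 @ $12.75 + 101 @ $16.25 = $15,352.95
Ending inventory: 233 @ $16.25 = $3,786.25

Ending inventory = $3,786.25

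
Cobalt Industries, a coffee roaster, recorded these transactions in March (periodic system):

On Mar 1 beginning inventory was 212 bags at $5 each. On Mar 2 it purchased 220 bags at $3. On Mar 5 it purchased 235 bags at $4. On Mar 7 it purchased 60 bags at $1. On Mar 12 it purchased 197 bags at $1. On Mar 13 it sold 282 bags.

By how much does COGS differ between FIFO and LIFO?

FIFO COGS: 212 @ $5 + 70 @ $3 = $1,270
LIFO COGS: 197 @ $1 + 60 @ $1 + 25 @ $4 = $357
Difference = |$1,270 − $357| = $913

$913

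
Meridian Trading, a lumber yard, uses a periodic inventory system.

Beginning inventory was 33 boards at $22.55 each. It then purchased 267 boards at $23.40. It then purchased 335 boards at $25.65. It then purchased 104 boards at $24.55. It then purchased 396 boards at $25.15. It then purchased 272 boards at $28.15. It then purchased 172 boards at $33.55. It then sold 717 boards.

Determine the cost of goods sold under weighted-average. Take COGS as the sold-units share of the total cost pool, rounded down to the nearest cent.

COGS = $18,855.73

Sale 1, sell 717: 717/1579 × $41,524.70 → $18,855.73
Ending inventory (cost pool remaining) = $22,668.97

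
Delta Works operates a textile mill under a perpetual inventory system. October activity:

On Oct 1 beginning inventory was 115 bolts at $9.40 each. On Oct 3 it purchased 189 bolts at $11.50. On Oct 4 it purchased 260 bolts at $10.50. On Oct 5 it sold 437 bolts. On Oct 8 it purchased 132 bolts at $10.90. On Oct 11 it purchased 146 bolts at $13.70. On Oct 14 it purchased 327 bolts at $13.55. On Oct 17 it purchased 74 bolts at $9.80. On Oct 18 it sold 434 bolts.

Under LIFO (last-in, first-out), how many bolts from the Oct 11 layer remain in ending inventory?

Oct 5, 437 sold [LIFO — newest first]: 260 @ $10.50 + 177 @ $11.50 = $4,765.50
Oct 18, 434 sold [LIFO — newest first]: 74 @ $9.80 + 327 @ $13.55 + 33 @ $13.70 = $5,608.15
Total COGS = $4,765.50 + $5,608.15 = $10,373.65
Ending inventory: 115 @ $9.40 + 12 @ $11.50 + 132 @ $10.90 + 113 @ $13.70 = $4,205.90
Check: goods available $14,579.55 = COGS $10,373.65 + ending $4,205.90

113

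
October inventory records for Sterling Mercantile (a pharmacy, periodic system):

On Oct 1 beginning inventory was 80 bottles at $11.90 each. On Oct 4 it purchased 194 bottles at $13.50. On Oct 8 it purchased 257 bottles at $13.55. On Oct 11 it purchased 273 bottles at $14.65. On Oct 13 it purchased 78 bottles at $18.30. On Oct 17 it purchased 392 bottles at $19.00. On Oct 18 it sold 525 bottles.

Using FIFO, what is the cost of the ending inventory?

Ending inventory = $12,956.15

Oct 18, 525 sold [FIFO — oldest first]: 80 @ $11.90 + 194 @ $13.50 + 251 @ $13.55 = $6,972.05
Ending inventory: 6 @ $13.55 + 273 @ $14.65 + 78 @ $18.30 + 392 @ $19.00 = $12,956.15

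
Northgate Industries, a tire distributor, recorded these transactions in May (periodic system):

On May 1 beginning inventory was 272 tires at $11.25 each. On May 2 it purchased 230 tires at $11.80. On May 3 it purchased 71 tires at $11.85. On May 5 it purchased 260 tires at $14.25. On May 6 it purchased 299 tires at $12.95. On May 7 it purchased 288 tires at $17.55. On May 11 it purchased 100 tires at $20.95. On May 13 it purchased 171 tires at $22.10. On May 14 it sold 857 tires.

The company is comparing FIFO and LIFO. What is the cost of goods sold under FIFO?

COGS = $10,631.15

FIFO COGS: 272 @ $11.25 + 230 @ $11.80 + 71 @ $11.85 + 260 @ $14.25 + 24 @ $12.95 = $10,631.15
LIFO COGS: 171 @ $22.10 + 100 @ $20.95 + 288 @ $17.55 + 298 @ $12.95 = $14,787.60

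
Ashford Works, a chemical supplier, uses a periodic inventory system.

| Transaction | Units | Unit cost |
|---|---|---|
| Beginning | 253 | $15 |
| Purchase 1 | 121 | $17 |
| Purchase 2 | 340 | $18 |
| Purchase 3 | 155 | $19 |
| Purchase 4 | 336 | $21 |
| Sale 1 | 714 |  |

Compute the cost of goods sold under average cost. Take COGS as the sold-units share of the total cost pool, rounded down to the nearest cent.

COGS = $13,019.68

Sale 1, sell 714: 714/1205 × $21,973.00 → $13,019.68
Ending inventory (cost pool remaining) = $8,953.32
Check: goods available $21,973.00 = COGS $13,019.68 + ending $8,953.32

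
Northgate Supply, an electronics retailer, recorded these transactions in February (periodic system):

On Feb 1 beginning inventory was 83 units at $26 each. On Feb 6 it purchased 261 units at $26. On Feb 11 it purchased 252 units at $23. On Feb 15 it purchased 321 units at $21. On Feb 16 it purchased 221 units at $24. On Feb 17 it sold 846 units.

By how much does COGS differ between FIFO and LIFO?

FIFO COGS: 83 @ $26 + 261 @ $26 + 252 @ $23 + 250 @ $21 = $19,990
LIFO COGS: 221 @ $24 + 321 @ $21 + 252 @ $23 + 52 @ $26 = $19,193
Difference = |$19,990 − $19,193| = $797

$797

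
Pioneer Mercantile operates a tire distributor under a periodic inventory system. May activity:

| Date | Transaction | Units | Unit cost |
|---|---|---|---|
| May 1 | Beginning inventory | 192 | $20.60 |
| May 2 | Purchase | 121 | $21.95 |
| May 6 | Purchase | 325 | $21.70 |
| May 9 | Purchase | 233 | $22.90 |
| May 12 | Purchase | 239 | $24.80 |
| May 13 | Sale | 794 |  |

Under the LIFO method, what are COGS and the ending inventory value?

May 13, 794 sold [LIFO — newest first]: 239 @ $24.80 + 233 @ $22.90 + 322 @ $21.70 = $18,250.30
Ending inventory: 192 @ $20.60 + 121 @ $21.95 + 3 @ $21.70 = $6,676.25

COGS = $18,250.30; ending inventory = $6,676.25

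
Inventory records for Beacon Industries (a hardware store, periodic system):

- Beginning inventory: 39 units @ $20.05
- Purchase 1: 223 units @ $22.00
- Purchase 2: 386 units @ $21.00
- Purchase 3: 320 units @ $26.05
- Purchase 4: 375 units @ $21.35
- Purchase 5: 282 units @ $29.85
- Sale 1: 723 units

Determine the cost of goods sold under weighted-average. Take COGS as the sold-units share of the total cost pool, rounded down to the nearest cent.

COGS = $17,153.51

Sale 1, sell 723: 723/1625 × $38,553.90 → $17,153.51
Ending inventory (cost pool remaining) = $21,400.39
Check: goods available $38,553.90 = COGS $17,153.51 + ending $21,400.39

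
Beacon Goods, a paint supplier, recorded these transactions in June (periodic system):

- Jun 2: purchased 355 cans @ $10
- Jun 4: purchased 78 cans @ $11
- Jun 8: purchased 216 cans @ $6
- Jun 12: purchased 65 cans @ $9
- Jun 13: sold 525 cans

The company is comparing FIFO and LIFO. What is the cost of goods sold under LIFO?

FIFO COGS: 355 @ $10 + 78 @ $11 + 92 @ $6 = $4,960
LIFO COGS: 65 @ $9 + 216 @ $6 + 78 @ $11 + 166 @ $10 = $4,399

COGS = $4,399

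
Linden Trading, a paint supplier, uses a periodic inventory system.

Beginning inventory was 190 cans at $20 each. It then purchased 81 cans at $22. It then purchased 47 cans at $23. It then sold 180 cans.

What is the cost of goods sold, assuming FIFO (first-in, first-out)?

COGS = $3,600

Sale 1 (180) [FIFO — oldest first]: 180 @ $20 = $3,600
Ending inventory: 10 @ $20 + 81 @ $22 + 47 @ $23 = $3,063
Check: goods available $6,663 = COGS $3,600 + ending $3,063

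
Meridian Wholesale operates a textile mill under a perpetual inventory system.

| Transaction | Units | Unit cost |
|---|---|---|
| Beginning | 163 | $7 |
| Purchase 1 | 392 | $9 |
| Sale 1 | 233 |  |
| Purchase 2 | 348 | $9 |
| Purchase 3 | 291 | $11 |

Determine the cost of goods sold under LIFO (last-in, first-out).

COGS = $2,097

Sale 1 (233) [LIFO — newest first]: 233 @ $9 = $2,097
Ending inventory: 163 @ $7 + 159 @ $9 + 348 @ $9 + 291 @ $11 = $8,905
Check: goods available $11,002 = COGS $2,097 + ending $8,905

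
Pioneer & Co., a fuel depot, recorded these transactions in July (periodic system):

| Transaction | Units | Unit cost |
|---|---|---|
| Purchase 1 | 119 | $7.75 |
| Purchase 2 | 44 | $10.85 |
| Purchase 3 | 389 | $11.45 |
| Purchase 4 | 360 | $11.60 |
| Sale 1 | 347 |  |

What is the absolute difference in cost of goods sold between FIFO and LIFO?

FIFO COGS: 119 @ $7.75 + 44 @ $10.85 + 184 @ $11.45 = $3,506.45
LIFO COGS: 347 @ $11.60 = $4,025.20
Difference = |$3,506.45 − $4,025.20| = $518.75

$518.75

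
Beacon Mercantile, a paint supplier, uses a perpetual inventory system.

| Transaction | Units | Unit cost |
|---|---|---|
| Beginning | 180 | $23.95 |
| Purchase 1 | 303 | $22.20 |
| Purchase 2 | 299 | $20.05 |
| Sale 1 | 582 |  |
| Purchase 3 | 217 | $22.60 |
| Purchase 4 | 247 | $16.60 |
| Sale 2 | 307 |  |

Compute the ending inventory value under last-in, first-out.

Ending inventory = $8,303.20

Sale 1 (582) [LIFO — newest first]: 299 @ $20.05 + 283 @ $22.20 = $12,277.55
Sale 2 (307) [LIFO — newest first]: 247 @ $16.60 + 60 @ $22.60 = $5,456.20
Total COGS = $12,277.55 + $5,456.20 = $17,733.75
Ending inventory: 180 @ $23.95 + 20 @ $22.20 + 157 @ $22.60 = $8,303.20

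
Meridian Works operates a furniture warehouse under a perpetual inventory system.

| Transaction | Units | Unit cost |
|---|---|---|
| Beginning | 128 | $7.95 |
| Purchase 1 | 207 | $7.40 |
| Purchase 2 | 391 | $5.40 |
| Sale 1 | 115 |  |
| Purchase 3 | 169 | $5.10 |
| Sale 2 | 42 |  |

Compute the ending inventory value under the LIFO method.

Sale 1 (115) [LIFO — newest first]: 115 @ $5.40 = $621.00
Sale 2 (42) [LIFO — newest first]: 42 @ $5.10 = $214.20
Total COGS = $621.00 + $214.20 = $835.20
Ending inventory: 128 @ $7.95 + 207 @ $7.40 + 276 @ $5.40 + 127 @ $5.10 = $4,687.50

Ending inventory = $4,687.50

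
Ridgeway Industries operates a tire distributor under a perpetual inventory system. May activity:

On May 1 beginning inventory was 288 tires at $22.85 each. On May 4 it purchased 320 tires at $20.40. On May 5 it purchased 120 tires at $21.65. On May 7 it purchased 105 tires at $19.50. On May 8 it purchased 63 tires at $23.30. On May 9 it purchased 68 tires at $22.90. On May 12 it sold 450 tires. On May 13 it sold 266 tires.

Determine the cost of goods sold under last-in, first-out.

May 12, 450 sold [LIFO — newest first]: 68 @ $22.90 + 63 @ $23.30 + 105 @ $19.50 + 120 @ $21.65 + 94 @ $20.40 = $9,588.20
May 13, 266 sold [LIFO — newest first]: 226 @ $20.40 + 40 @ $22.85 = $5,524.40
Total COGS = $9,588.20 + $5,524.40 = $15,112.60
Ending inventory: 248 @ $22.85 = $5,666.80

COGS = $15,112.60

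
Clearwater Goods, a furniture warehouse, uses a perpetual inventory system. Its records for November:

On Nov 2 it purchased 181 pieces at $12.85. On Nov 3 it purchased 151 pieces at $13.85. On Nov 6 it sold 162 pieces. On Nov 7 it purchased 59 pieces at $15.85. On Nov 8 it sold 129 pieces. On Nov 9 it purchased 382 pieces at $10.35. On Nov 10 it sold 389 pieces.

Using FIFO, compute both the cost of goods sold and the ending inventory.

Nov 6, 162 sold [FIFO — oldest first]: 162 @ $12.85 = $2,081.70
Nov 8, 129 sold [FIFO — oldest first]: 19 @ $12.85 + 110 @ $13.85 = $1,767.65
Nov 10, 389 sold [FIFO — oldest first]: 41 @ $13.85 + 59 @ $15.85 + 289 @ $10.35 = $4,494.15
Total COGS = $2,081.70 + $1,767.65 + $4,494.15 = $8,343.50
Ending inventory: 93 @ $10.35 = $962.55
Check: goods available $9,306.05 = COGS $8,343.50 + ending $962.55

COGS = $8,343.50; ending inventory = $962.55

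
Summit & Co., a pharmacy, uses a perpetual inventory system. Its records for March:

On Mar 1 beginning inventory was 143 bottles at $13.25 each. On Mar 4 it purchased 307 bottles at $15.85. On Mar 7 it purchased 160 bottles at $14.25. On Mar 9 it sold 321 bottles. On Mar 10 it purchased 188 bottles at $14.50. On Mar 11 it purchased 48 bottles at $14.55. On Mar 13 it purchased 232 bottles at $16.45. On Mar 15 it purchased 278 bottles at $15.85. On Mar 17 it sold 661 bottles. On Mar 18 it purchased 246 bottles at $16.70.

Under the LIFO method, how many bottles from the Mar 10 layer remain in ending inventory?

85

Mar 9, 321 sold [LIFO — newest first]: 160 @ $14.25 + 161 @ $15.85 = $4,831.85
Mar 17, 661 sold [LIFO — newest first]: 278 @ $15.85 + 232 @ $16.45 + 48 @ $14.55 + 103 @ $14.50 = $10,414.60
Total COGS = $4,831.85 + $10,414.60 = $15,246.45
Ending inventory: 143 @ $13.25 + 146 @ $15.85 + 85 @ $14.50 + 246 @ $16.70 = $9,549.55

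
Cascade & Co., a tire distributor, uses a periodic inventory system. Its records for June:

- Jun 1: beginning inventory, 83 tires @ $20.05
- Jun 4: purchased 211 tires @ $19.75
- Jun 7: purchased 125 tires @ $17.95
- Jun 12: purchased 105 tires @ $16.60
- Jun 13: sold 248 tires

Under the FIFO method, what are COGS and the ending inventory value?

COGS = $4,922.90; ending inventory = $4,895.25

Jun 13, 248 sold [FIFO — oldest first]: 83 @ $20.05 + 165 @ $19.75 = $4,922.90
Ending inventory: 46 @ $19.75 + 125 @ $17.95 + 105 @ $16.60 = $4,895.25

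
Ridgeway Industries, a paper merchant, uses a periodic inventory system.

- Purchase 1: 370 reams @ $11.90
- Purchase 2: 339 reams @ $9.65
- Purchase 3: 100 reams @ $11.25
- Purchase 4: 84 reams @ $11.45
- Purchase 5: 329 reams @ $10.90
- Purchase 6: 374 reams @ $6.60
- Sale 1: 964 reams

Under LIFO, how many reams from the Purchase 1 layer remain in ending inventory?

Sale 1 (964) [LIFO — newest first]: 374 @ $6.60 + 329 @ $10.90 + 84 @ $11.45 + 100 @ $11.25 + 77 @ $9.65 = $8,884.35
Ending inventory: 370 @ $11.90 + 262 @ $9.65 = $6,931.30
Check: goods available $15,815.65 = COGS $8,884.35 + ending $6,931.30

370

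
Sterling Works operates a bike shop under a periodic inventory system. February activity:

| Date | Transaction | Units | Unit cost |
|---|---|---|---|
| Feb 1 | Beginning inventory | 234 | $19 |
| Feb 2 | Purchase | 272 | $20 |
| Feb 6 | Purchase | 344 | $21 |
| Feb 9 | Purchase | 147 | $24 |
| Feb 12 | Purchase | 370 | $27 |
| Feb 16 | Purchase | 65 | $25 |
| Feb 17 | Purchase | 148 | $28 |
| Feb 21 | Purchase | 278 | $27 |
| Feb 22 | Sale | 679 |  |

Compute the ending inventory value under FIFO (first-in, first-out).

Feb 22, 679 sold [FIFO — oldest first]: 234 @ $19 + 272 @ $20 + 173 @ $21 = $13,519
Ending inventory: 171 @ $21 + 147 @ $24 + 370 @ $27 + 65 @ $25 + 148 @ $28 + 278 @ $27 = $30,384
Check: goods available $43,903 = COGS $13,519 + ending $30,384

Ending inventory = $30,384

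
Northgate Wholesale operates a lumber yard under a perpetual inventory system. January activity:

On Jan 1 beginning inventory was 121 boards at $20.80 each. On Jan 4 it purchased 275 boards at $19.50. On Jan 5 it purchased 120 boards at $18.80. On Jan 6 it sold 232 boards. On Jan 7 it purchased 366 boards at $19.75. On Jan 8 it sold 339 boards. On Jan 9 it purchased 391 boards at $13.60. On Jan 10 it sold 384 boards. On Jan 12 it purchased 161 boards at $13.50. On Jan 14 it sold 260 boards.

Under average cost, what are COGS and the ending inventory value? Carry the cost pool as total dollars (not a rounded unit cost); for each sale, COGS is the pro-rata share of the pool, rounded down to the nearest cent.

COGS = $21,490.76; ending inventory = $3,364.14

After Jan 1: 121 on hand, pool $2,516.80 (≈ $20.8000 each)
After Jan 4: 396 on hand, pool $7,879.30 (≈ $19.8972 each)
After Jan 5: 516 on hand, pool $10,135.30 (≈ $19.6421 each)
Jan 6, sell 232: 232/516 × $10,135.30 → $4,556.95
After Jan 7: 650 on hand, pool $12,806.85 (≈ $19.7028 each)
Jan 8, sell 339: 339/650 × $12,806.85 → $6,679.26
After Jan 9: 702 on hand, pool $11,445.19 (≈ $16.3037 each)
Jan 10, sell 384: 384/702 × $11,445.19 → $6,260.61
After Jan 12: 479 on hand, pool $7,358.08 (≈ $15.3613 each)
Jan 14, sell 260: 260/479 × $7,358.08 → $3,993.94
Total COGS = $4,556.95 + $6,679.26 + $6,260.61 + $3,993.94 = $21,490.76
Ending inventory (cost pool remaining) = $3,364.14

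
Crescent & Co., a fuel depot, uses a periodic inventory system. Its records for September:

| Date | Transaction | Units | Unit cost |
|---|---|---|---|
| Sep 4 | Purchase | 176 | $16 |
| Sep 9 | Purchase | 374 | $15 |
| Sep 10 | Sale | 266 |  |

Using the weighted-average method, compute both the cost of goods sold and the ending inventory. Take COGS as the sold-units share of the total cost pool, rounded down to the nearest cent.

COGS = $4,075.12; ending inventory = $4,350.88

Sep 10, sell 266: 266/550 × $8,426.00 → $4,075.12
Ending inventory (cost pool remaining) = $4,350.88
Check: goods available $8,426.00 = COGS $4,075.12 + ending $4,350.88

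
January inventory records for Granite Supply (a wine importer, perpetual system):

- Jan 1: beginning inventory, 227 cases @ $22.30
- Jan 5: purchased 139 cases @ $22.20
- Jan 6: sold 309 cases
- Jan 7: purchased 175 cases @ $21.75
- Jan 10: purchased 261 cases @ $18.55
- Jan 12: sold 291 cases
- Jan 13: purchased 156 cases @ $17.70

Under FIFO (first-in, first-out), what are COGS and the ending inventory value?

COGS = $13,048.60; ending inventory = $6,508.30

Jan 6, 309 sold [FIFO — oldest first]: 227 @ $22.30 + 82 @ $22.20 = $6,882.50
Jan 12, 291 sold [FIFO — oldest first]: 57 @ $22.20 + 175 @ $21.75 + 59 @ $18.55 = $6,166.10
Total COGS = $6,882.50 + $6,166.10 = $13,048.60
Ending inventory: 202 @ $18.55 + 156 @ $17.70 = $6,508.30
Check: goods available $19,556.90 = COGS $13,048.60 + ending $6,508.30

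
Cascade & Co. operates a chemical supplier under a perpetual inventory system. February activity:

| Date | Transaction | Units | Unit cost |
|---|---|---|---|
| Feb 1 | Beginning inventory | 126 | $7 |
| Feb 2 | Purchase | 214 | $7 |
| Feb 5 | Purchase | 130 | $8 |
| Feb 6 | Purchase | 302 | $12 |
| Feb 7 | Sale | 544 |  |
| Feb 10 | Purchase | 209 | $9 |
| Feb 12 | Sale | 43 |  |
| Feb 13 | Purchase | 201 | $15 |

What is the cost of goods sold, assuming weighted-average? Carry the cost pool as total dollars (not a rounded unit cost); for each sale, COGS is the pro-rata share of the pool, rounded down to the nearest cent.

After Feb 1: 126 on hand, pool $882.00 (≈ $7.0000 each)
After Feb 2: 340 on hand, pool $2,380.00 (≈ $7.0000 each)
After Feb 5: 470 on hand, pool $3,420.00 (≈ $7.2766 each)
After Feb 6: 772 on hand, pool $7,044.00 (≈ $9.1244 each)
Feb 7, sell 544: 544/772 × $7,044.00 → $4,963.64
After Feb 10: 437 on hand, pool $3,961.36 (≈ $9.0649 each)
Feb 12, sell 43: 43/437 × $3,961.36 → $389.79
After Feb 13: 595 on hand, pool $6,586.57 (≈ $11.0699 each)
Total COGS = $4,963.64 + $389.79 = $5,353.43
Ending inventory (cost pool remaining) = $6,586.57
Check: goods available $11,940.00 = COGS $5,353.43 + ending $6,586.57

COGS = $5,353.43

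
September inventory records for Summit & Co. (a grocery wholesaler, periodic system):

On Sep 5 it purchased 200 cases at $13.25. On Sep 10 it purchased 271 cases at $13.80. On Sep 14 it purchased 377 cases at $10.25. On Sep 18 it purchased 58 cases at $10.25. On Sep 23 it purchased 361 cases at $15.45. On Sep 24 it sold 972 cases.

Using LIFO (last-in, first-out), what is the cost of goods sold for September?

Sep 24, 972 sold [LIFO — newest first]: 361 @ $15.45 + 58 @ $10.25 + 377 @ $10.25 + 176 @ $13.80 = $12,465.00
Ending inventory: 200 @ $13.25 + 95 @ $13.80 = $3,961.00

COGS = $12,465.00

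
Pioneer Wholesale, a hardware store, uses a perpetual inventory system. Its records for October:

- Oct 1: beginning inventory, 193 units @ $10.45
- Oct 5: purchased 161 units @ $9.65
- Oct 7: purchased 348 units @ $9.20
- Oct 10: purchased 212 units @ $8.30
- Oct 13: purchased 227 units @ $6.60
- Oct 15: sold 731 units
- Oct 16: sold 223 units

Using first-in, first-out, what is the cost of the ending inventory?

Ending inventory = $1,234.20

Oct 15, 731 sold [FIFO — oldest first]: 193 @ $10.45 + 161 @ $9.65 + 348 @ $9.20 + 29 @ $8.30 = $7,012.80
Oct 16, 223 sold [FIFO — oldest first]: 183 @ $8.30 + 40 @ $6.60 = $1,782.90
Total COGS = $7,012.80 + $1,782.90 = $8,795.70
Ending inventory: 187 @ $6.60 = $1,234.20
Check: goods available $10,029.90 = COGS $8,795.70 + ending $1,234.20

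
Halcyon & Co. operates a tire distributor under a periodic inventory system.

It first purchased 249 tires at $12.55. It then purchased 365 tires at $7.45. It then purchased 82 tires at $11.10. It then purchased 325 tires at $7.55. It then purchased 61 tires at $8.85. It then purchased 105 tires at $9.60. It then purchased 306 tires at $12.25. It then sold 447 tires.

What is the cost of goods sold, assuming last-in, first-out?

Sale 1 (447) [LIFO — newest first]: 306 @ $12.25 + 105 @ $9.60 + 36 @ $8.85 = $5,075.10
Ending inventory: 249 @ $12.55 + 365 @ $7.45 + 82 @ $11.10 + 325 @ $7.55 + 25 @ $8.85 = $9,429.40

COGS = $5,075.10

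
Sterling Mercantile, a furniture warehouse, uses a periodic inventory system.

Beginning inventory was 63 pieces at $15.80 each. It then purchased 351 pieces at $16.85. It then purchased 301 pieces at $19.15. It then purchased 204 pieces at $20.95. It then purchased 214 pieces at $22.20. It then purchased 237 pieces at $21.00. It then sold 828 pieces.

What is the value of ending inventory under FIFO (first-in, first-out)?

Ending inventory = $11,634.25

Sale 1 (828) [FIFO — oldest first]: 63 @ $15.80 + 351 @ $16.85 + 301 @ $19.15 + 113 @ $20.95 = $15,041.25
Ending inventory: 91 @ $20.95 + 214 @ $22.20 + 237 @ $21.00 = $11,634.25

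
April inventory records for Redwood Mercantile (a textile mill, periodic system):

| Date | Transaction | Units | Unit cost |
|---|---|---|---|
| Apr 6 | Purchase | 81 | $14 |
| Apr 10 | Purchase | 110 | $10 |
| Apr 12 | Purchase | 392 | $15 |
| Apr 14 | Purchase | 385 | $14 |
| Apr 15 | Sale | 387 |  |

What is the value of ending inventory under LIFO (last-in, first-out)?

Apr 15, 387 sold [LIFO — newest first]: 385 @ $14 + 2 @ $15 = $5,420
Ending inventory: 81 @ $14 + 110 @ $10 + 390 @ $15 = $8,084
Check: goods available $13,504 = COGS $5,420 + ending $8,084

Ending inventory = $8,084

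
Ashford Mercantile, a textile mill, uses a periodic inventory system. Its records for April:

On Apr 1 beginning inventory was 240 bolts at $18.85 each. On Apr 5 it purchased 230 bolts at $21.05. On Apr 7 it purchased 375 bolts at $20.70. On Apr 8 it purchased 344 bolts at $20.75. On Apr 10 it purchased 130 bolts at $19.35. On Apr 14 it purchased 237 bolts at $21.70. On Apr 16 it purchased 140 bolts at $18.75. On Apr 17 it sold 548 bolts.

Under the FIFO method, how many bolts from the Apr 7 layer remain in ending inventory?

297

Apr 17, 548 sold [FIFO — oldest first]: 240 @ $18.85 + 230 @ $21.05 + 78 @ $20.70 = $10,980.10
Ending inventory: 297 @ $20.70 + 344 @ $20.75 + 130 @ $19.35 + 237 @ $21.70 + 140 @ $18.75 = $23,569.30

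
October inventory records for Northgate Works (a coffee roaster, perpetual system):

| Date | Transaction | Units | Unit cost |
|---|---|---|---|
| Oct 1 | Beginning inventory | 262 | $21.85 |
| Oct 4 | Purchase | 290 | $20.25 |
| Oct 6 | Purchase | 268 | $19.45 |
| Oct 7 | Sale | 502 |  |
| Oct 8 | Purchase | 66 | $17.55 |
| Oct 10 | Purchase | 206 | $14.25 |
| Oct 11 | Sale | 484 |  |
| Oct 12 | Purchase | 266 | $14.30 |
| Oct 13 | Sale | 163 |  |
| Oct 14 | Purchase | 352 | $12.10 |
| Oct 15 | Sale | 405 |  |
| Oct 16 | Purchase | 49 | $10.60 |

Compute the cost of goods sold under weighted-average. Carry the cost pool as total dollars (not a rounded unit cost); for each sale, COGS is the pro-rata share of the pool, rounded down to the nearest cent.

After Oct 1: 262 on hand, pool $5,724.70 (≈ $21.8500 each)
After Oct 4: 552 on hand, pool $11,597.20 (≈ $21.0094 each)
After Oct 6: 820 on hand, pool $16,809.80 (≈ $20.4998 each)
Oct 7, sell 502: 502/820 × $16,809.80 → $10,290.87
After Oct 8: 384 on hand, pool $7,677.23 (≈ $19.9928 each)
After Oct 10: 590 on hand, pool $10,612.73 (≈ $17.9877 each)
Oct 11, sell 484: 484/590 × $10,612.73 → $8,706.03
After Oct 12: 372 on hand, pool $5,710.50 (≈ $15.3508 each)
Oct 13, sell 163: 163/372 × $5,710.50 → $2,502.18
After Oct 14: 561 on hand, pool $7,467.52 (≈ $13.3111 each)
Oct 15, sell 405: 405/561 × $7,467.52 → $5,390.99
After Oct 16: 205 on hand, pool $2,595.93 (≈ $12.6631 each)
Total COGS = $10,290.87 + $8,706.03 + $2,502.18 + $5,390.99 = $26,890.07
Ending inventory (cost pool remaining) = $2,595.93

COGS = $26,890.07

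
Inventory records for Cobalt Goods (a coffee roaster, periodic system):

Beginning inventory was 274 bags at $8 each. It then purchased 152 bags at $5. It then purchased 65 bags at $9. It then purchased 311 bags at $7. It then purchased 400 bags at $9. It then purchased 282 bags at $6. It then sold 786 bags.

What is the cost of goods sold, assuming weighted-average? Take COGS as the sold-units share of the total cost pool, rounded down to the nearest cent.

COGS = $5,829.32

Sale 1, sell 786: 786/1484 × $11,006.00 → $5,829.32
Ending inventory (cost pool remaining) = $5,176.68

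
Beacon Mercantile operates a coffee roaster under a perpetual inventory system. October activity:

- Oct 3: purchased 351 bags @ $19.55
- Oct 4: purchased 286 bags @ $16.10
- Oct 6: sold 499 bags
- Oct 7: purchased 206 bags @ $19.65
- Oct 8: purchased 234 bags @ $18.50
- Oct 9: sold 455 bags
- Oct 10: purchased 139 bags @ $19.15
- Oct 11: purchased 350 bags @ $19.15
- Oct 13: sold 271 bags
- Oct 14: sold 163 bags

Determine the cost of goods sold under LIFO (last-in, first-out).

COGS = $25,750.00

Oct 6, 499 sold [LIFO — newest first]: 286 @ $16.10 + 213 @ $19.55 = $8,768.75
Oct 9, 455 sold [LIFO — newest first]: 234 @ $18.50 + 206 @ $19.65 + 15 @ $19.55 = $8,670.15
Oct 13, 271 sold [LIFO — newest first]: 271 @ $19.15 = $5,189.65
Oct 14, 163 sold [LIFO — newest first]: 79 @ $19.15 + 84 @ $19.15 = $3,121.45
Total COGS = $8,768.75 + $8,670.15 + $5,189.65 + $3,121.45 = $25,750.00
Ending inventory: 123 @ $19.55 + 55 @ $19.15 = $3,457.90
Check: goods available $29,207.90 = COGS $25,750.00 + ending $3,457.90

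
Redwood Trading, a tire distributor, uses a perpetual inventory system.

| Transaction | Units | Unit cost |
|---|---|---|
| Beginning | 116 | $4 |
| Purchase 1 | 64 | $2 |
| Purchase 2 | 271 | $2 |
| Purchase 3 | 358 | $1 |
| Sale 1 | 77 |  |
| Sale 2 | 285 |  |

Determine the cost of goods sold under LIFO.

Sale 1 (77) [LIFO — newest first]: 77 @ $1 = $77
Sale 2 (285) [LIFO — newest first]: 281 @ $1 + 4 @ $2 = $289
Total COGS = $77 + $289 = $366
Ending inventory: 116 @ $4 + 64 @ $2 + 267 @ $2 = $1,126

COGS = $366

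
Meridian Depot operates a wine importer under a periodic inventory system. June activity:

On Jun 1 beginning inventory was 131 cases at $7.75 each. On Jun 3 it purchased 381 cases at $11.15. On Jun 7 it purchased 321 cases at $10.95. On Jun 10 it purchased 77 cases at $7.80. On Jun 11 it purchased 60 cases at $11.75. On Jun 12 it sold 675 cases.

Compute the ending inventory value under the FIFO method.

Jun 12, 675 sold [FIFO — oldest first]: 131 @ $7.75 + 381 @ $11.15 + 163 @ $10.95 = $7,048.25
Ending inventory: 158 @ $10.95 + 77 @ $7.80 + 60 @ $11.75 = $3,035.70

Ending inventory = $3,035.70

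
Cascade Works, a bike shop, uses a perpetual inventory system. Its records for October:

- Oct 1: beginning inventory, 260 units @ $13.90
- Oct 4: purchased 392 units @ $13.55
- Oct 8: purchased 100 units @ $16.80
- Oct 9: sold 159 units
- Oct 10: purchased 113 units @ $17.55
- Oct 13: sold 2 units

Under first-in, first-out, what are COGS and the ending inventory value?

Oct 9, 159 sold [FIFO — oldest first]: 159 @ $13.90 = $2,210.10
Oct 13, 2 sold [FIFO — oldest first]: 2 @ $13.90 = $27.80
Total COGS = $2,210.10 + $27.80 = $2,237.90
Ending inventory: 99 @ $13.90 + 392 @ $13.55 + 100 @ $16.80 + 113 @ $17.55 = $10,350.85

COGS = $2,237.90; ending inventory = $10,350.85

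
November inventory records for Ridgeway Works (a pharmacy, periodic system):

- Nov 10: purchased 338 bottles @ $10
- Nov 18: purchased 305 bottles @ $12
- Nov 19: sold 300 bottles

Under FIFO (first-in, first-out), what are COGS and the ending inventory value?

COGS = $3,000; ending inventory = $4,040

Nov 19, 300 sold [FIFO — oldest first]: 300 @ $10 = $3,000
Ending inventory: 38 @ $10 + 305 @ $12 = $4,040
Check: goods available $7,040 = COGS $3,000 + ending $4,040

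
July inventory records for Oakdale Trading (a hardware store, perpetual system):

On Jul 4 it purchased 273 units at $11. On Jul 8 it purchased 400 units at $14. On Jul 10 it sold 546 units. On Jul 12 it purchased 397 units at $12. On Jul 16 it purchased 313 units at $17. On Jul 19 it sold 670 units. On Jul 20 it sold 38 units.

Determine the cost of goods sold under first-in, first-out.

COGS = $16,495

Jul 10, 546 sold [FIFO — oldest first]: 273 @ $11 + 273 @ $14 = $6,825
Jul 19, 670 sold [FIFO — oldest first]: 127 @ $14 + 397 @ $12 + 146 @ $17 = $9,024
Jul 20, 38 sold [FIFO — oldest first]: 38 @ $17 = $646
Total COGS = $6,825 + $9,024 + $646 = $16,495
Ending inventory: 129 @ $17 = $2,193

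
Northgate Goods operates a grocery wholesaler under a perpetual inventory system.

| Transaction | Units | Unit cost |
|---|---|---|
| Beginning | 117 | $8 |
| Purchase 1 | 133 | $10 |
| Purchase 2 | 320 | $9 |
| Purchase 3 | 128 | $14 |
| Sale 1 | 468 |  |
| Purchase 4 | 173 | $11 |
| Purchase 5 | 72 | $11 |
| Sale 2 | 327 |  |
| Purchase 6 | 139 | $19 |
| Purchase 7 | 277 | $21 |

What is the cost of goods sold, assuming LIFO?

COGS = $8,387

Sale 1 (468) [LIFO — newest first]: 128 @ $14 + 320 @ $9 + 20 @ $10 = $4,872
Sale 2 (327) [LIFO — newest first]: 72 @ $11 + 173 @ $11 + 82 @ $10 = $3,515
Total COGS = $4,872 + $3,515 = $8,387
Ending inventory: 117 @ $8 + 31 @ $10 + 139 @ $19 + 277 @ $21 = $9,704
Check: goods available $18,091 = COGS $8,387 + ending $9,704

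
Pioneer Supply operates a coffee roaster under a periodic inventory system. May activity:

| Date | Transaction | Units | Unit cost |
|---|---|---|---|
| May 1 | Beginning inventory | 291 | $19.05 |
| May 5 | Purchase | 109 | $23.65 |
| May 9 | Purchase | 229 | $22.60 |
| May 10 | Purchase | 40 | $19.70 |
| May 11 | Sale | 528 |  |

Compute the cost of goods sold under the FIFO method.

COGS = $11,014.20

May 11, 528 sold [FIFO — oldest first]: 291 @ $19.05 + 109 @ $23.65 + 128 @ $22.60 = $11,014.20
Ending inventory: 101 @ $22.60 + 40 @ $19.70 = $3,070.60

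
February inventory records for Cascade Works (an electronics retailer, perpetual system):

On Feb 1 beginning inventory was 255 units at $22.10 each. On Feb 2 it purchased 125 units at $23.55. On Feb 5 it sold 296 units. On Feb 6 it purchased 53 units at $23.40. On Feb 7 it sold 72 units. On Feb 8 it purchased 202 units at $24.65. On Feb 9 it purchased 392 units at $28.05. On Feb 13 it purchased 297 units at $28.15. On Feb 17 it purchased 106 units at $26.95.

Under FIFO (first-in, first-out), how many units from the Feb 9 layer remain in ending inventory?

Feb 5, 296 sold [FIFO — oldest first]: 255 @ $22.10 + 41 @ $23.55 = $6,601.05
Feb 7, 72 sold [FIFO — oldest first]: 72 @ $23.55 = $1,695.60
Total COGS = $6,601.05 + $1,695.60 = $8,296.65
Ending inventory: 12 @ $23.55 + 53 @ $23.40 + 202 @ $24.65 + 392 @ $28.05 + 297 @ $28.15 + 106 @ $26.95 = $28,714.95

392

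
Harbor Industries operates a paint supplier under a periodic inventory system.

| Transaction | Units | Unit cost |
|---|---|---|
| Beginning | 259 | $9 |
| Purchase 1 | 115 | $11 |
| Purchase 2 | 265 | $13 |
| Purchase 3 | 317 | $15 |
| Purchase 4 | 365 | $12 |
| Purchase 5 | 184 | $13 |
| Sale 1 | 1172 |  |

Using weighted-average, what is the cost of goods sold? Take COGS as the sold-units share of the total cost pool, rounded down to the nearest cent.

COGS = $14,459.59

Sale 1, sell 1172: 1172/1505 × $18,568.00 → $14,459.59
Ending inventory (cost pool remaining) = $4,108.41
Check: goods available $18,568.00 = COGS $14,459.59 + ending $4,108.41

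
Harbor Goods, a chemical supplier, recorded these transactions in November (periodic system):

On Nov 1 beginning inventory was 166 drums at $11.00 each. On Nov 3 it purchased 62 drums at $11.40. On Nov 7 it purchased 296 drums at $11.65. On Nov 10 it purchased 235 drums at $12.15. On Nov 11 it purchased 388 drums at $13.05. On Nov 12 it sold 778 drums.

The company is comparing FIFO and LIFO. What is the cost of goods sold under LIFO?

COGS = $9,724.40

FIFO COGS: 166 @ $11.00 + 62 @ $11.40 + 296 @ $11.65 + 235 @ $12.15 + 19 @ $13.05 = $9,084.40
LIFO COGS: 388 @ $13.05 + 235 @ $12.15 + 155 @ $11.65 = $9,724.40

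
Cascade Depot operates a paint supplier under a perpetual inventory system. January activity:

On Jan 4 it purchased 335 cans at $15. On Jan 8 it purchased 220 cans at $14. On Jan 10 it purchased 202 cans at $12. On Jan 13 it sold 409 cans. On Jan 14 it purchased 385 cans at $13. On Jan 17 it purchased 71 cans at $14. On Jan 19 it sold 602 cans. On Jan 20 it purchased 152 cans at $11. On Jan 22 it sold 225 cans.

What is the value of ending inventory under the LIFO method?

Jan 13, 409 sold [LIFO — newest first]: 202 @ $12 + 207 @ $14 = $5,322
Jan 19, 602 sold [LIFO — newest first]: 71 @ $14 + 385 @ $13 + 13 @ $14 + 133 @ $15 = $8,176
Jan 22, 225 sold [LIFO — newest first]: 152 @ $11 + 73 @ $15 = $2,767
Total COGS = $5,322 + $8,176 + $2,767 = $16,265
Ending inventory: 129 @ $15 = $1,935

Ending inventory = $1,935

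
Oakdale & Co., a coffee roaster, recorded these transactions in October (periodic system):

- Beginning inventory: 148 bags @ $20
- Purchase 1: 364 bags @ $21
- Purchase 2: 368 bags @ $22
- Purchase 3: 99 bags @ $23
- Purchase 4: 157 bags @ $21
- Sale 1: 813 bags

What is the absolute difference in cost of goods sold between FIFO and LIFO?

FIFO COGS: 148 @ $20 + 364 @ $21 + 301 @ $22 = $17,226
LIFO COGS: 157 @ $21 + 99 @ $23 + 368 @ $22 + 189 @ $21 = $17,639
Difference = |$17,226 − $17,639| = $413

$413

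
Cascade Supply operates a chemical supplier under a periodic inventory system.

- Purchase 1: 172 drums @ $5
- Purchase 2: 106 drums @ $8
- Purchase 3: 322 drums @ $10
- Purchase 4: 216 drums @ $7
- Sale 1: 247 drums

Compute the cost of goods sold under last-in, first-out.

COGS = $1,822

Sale 1 (247) [LIFO — newest first]: 216 @ $7 + 31 @ $10 = $1,822
Ending inventory: 172 @ $5 + 106 @ $8 + 291 @ $10 = $4,618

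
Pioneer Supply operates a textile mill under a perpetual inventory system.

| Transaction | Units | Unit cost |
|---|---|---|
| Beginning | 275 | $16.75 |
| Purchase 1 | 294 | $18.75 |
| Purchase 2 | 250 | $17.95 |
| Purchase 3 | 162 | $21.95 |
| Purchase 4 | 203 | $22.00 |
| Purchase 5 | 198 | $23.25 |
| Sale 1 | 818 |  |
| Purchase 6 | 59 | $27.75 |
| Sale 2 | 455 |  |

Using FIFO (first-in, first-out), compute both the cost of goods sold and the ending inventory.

Sale 1 (818) [FIFO — oldest first]: 275 @ $16.75 + 294 @ $18.75 + 249 @ $17.95 = $14,588.30
Sale 2 (455) [FIFO — oldest first]: 1 @ $17.95 + 162 @ $21.95 + 203 @ $22.00 + 89 @ $23.25 = $10,109.10
Total COGS = $14,588.30 + $10,109.10 = $24,697.40
Ending inventory: 109 @ $23.25 + 59 @ $27.75 = $4,171.50

COGS = $24,697.40; ending inventory = $4,171.50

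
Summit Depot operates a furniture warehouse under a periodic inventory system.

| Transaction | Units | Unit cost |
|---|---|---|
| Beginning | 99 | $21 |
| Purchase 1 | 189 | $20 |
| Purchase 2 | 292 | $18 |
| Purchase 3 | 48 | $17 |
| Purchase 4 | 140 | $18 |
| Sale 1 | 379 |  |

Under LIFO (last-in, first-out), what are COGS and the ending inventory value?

COGS = $6,774; ending inventory = $7,677

Sale 1 (379) [LIFO — newest first]: 140 @ $18 + 48 @ $17 + 191 @ $18 = $6,774
Ending inventory: 99 @ $21 + 189 @ $20 + 101 @ $18 = $7,677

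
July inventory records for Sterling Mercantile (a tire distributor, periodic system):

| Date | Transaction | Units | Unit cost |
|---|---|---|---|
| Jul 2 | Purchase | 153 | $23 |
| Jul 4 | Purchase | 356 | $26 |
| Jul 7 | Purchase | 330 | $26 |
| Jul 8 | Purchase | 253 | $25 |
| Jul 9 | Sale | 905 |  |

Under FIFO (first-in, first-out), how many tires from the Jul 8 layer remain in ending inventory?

187

Jul 9, 905 sold [FIFO — oldest first]: 153 @ $23 + 356 @ $26 + 330 @ $26 + 66 @ $25 = $23,005
Ending inventory: 187 @ $25 = $4,675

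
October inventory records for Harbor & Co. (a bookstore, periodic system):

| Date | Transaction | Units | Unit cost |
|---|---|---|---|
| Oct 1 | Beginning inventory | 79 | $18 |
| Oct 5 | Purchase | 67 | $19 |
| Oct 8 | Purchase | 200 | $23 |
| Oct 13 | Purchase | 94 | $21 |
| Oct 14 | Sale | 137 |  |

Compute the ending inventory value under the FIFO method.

Oct 14, 137 sold [FIFO — oldest first]: 79 @ $18 + 58 @ $19 = $2,524
Ending inventory: 9 @ $19 + 200 @ $23 + 94 @ $21 = $6,745
Check: goods available $9,269 = COGS $2,524 + ending $6,745

Ending inventory = $6,745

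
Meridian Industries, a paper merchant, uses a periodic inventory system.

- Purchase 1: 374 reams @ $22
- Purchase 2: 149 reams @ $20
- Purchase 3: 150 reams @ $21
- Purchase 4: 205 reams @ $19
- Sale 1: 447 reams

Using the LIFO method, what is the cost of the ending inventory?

Sale 1 (447) [LIFO — newest first]: 205 @ $19 + 150 @ $21 + 92 @ $20 = $8,885
Ending inventory: 374 @ $22 + 57 @ $20 = $9,368
Check: goods available $18,253 = COGS $8,885 + ending $9,368

Ending inventory = $9,368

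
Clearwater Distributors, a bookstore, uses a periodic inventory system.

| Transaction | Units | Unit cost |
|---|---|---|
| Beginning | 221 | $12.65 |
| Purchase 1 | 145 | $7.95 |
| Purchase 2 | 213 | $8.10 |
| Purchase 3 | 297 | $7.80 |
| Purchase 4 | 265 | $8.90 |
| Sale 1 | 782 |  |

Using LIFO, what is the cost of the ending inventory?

Sale 1 (782) [LIFO — newest first]: 265 @ $8.90 + 297 @ $7.80 + 213 @ $8.10 + 7 @ $7.95 = $6,456.05
Ending inventory: 221 @ $12.65 + 138 @ $7.95 = $3,892.75

Ending inventory = $3,892.75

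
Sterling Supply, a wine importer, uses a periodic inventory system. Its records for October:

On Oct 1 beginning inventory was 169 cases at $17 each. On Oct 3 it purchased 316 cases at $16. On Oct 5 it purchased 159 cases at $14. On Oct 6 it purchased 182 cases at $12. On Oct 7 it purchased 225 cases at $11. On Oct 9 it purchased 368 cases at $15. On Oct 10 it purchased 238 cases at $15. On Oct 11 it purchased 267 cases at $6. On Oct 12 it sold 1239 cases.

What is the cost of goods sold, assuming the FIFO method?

COGS = $17,634

Oct 12, 1239 sold [FIFO — oldest first]: 169 @ $17 + 316 @ $16 + 159 @ $14 + 182 @ $12 + 225 @ $11 + 188 @ $15 = $17,634
Ending inventory: 180 @ $15 + 238 @ $15 + 267 @ $6 = $7,872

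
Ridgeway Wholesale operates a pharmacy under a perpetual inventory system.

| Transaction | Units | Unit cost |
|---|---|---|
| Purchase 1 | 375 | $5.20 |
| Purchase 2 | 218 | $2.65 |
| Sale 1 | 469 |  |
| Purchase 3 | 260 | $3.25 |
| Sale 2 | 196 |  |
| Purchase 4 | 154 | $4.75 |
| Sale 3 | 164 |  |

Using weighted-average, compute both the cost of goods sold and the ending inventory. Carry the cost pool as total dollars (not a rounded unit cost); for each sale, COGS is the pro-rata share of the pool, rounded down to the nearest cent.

After Purchase 1: 375 on hand, pool $1,950.00 (≈ $5.2000 each)
After Purchase 2: 593 on hand, pool $2,527.70 (≈ $4.2626 each)
Sale 1, sell 469: 469/593 × $2,527.70 → $1,999.14
After Purchase 3: 384 on hand, pool $1,373.56 (≈ $3.5770 each)
Sale 2, sell 196: 196/384 × $1,373.56 → $701.08
After Purchase 4: 342 on hand, pool $1,403.98 (≈ $4.1052 each)
Sale 3, sell 164: 164/342 × $1,403.98 → $673.25
Total COGS = $1,999.14 + $701.08 + $673.25 = $3,373.47
Ending inventory (cost pool remaining) = $730.73
Check: goods available $4,104.20 = COGS $3,373.47 + ending $730.73

COGS = $3,373.47; ending inventory = $730.73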